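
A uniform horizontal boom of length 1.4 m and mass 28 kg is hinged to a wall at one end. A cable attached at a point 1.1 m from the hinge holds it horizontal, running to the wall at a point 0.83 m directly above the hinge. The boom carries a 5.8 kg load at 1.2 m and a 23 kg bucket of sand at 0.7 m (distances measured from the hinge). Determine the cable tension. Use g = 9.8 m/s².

T ≈ 631 N

Sum moments about the hinge (the unknown hinge reaction has zero arm there).
Beam weight: 28 × 9.8 = 274.4 N down at 0.7 m → arm 0.7 m, τ = 274.4 × 0.7 = 192.1 N·m clockwise.
Load: 5.8 × 9.8 = 56.84 N down at 1.2 m → arm 1.2 m, τ = 56.84 × 1.2 = 68.21 N·m clockwise.
Bucket of sand: 23 × 9.8 = 225.4 N down at 0.7 m → arm 0.7 m, τ = 225.4 × 0.7 = 157.8 N·m clockwise.
Total clockwise load moment = 418.1 N·m.
The cable tension T acts at 1.1 m; only its component perpendicular to the boom, T sinθ, produces torque. sinθ = h/√(h²+d²) = 0.83/√(0.83²+1.1²) = 0.6023.
For rotational equilibrium, T × 1.1 × 0.6023 = 418.1, so T = 418.1 / 0.6625 = 631 N.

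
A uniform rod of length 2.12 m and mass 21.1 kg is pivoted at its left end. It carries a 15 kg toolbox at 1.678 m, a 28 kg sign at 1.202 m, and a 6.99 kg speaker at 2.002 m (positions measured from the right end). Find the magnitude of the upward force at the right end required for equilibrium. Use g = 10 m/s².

F ≈ 262 N

Choose the left end as the axis so the unknown pivot reaction has zero arm there.
Beam weight: 21.1 × 10 = 211 N down at 1.06 m → arm 1.06 m, τ = 211 × 1.06 = 223.7 N·m clockwise.
Toolbox: 15 × 10 = 150 N down at 1.678 m → arm 0.442 m, τ = 150 × 0.442 = 66.3 N·m clockwise.
Sign: 28 × 10 = 280 N down at 1.202 m → arm 0.918 m, τ = 280 × 0.918 = 257 N·m clockwise.
Speaker: 6.99 × 10 = 69.9 N down at 2.002 m → arm 0.118 m, τ = 69.9 × 0.118 = 8.248 N·m clockwise.
Net moment of the loads = 555.2 N·m clockwise.
The upward force F acts at the right end, arm 2.12 m, giving F × 2.12 counterclockwise.
Setting net torque to zero: F × 2.12 = 555.2 → F = 555.2 / 2.12 = 262 N.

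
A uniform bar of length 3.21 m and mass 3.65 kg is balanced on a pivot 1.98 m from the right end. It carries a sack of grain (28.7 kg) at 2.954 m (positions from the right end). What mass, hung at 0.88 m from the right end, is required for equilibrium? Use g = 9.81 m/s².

m ≈ 24.2 kg

About the pivot (at 1.98 m from the right end):
Beam weight: 3.65 × 9.81 = 35.81 N down at 1.605 m → arm 0.375 m, τ = 35.81 × 0.375 = 13.43 N·m clockwise.
Sack of grain: 28.7 × 9.81 = 281.5 N down at 2.954 m → arm 0.974 m, τ = 281.5 × 0.974 = 274.2 N·m counterclockwise.
Net moment of known loads = 260.8 N·m counterclockwise.
An unknown mass m at 0.88 m has arm 1.1 m; its moment is m·g·1.1 clockwise.
Balancing moments: m × 9.81 × 1.1 = 260.8, giving m = 260.8 / (9.81 × 1.1) = 24.2 kg.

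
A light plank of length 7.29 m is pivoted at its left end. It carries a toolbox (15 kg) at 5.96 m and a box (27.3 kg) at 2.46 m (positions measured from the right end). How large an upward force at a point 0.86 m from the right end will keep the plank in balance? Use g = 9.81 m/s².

F ≈ 232 N

Taking torques about the left end:
Toolbox: 15 × 9.81 = 147.2 N down at 5.96 m → arm 1.33 m, τ = 147.2 × 1.33 = 195.8 N·m clockwise.
Box: 27.3 × 9.81 = 267.8 N down at 2.46 m → arm 4.83 m, τ = 267.8 × 4.83 = 1293 N·m clockwise.
Net moment of the loads = 1489 N·m clockwise.
The upward force F acts at a point 0.86 m from the right end, arm 6.43 m, giving F × 6.43 counterclockwise.
For rotational equilibrium, F × 6.43 = 1489, so F = 1489 / 6.43 = 232 N.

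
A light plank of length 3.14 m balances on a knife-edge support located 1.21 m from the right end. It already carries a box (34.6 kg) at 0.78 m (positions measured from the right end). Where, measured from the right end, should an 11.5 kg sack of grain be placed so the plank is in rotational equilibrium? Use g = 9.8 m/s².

Take moments about the knife-edge support (at 1.21 m from the right end).
Box: 34.6 × 9.8 = 339.1 N down at 0.78 m → arm 0.43 m, τ = 339.1 × 0.43 = 145.8 N·m clockwise.
Net moment of existing loads = 145.8 N·m clockwise.
The sack of grain weighs 11.5 × 9.8 = 112.7 N and must supply an equal counterclockwise moment, so its lever arm about the knife-edge support is 145.8 / 112.7 = 1.29 m.
That puts it at 1.21 + 1.29 = 2.5 m from the right end.

x ≈ 2.5 m from the right end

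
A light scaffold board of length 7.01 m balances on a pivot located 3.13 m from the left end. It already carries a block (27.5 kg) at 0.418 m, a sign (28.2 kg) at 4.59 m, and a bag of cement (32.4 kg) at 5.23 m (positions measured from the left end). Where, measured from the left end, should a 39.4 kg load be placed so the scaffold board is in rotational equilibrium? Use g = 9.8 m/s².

x ≈ 2.25 m from the left end

About the pivot (at 3.13 m from the left end):
Block: 27.5 × 9.8 = 269.5 N down at 0.418 m → arm 2.712 m, τ = 269.5 × 2.712 = 730.9 N·m counterclockwise.
Sign: 28.2 × 9.8 = 276.4 N down at 4.59 m → arm 1.46 m, τ = 276.4 × 1.46 = 403.5 N·m clockwise.
Bag of cement: 32.4 × 9.8 = 317.5 N down at 5.23 m → arm 2.1 m, τ = 317.5 × 2.1 = 666.8 N·m clockwise.
Net moment of existing loads = 339.4 N·m clockwise.
The load weighs 39.4 × 9.8 = 386.1 N and must supply an equal counterclockwise moment, so its lever arm about the pivot is 339.4 / 386.1 = 0.879 m.
That puts it at 3.13 − 0.879 = 2.25 m from the left end.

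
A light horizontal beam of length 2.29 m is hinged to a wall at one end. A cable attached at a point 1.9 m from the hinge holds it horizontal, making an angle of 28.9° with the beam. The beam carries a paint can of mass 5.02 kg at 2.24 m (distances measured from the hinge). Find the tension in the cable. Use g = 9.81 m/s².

Taking torques about the hinge:
Paint can: 5.02 × 9.81 = 49.25 N down at 2.24 m → arm 2.24 m, τ = 49.25 × 2.24 = 110.3 N·m clockwise.
Total clockwise load moment = 110.3 N·m.
The cable tension T acts at 1.9 m; only its component perpendicular to the beam, T sinθ, produces torque. sin 28.9° = 0.4833.
Balancing moments: T × 1.9 × 0.4833 = 110.3, giving T = 110.3 / 0.9183 = 120 N.

T ≈ 120 N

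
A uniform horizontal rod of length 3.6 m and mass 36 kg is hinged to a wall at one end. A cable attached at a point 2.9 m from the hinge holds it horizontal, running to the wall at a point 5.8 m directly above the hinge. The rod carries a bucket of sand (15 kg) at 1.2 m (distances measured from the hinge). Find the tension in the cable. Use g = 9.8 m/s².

T ≈ 313 N

Taking torques about the hinge:
Beam weight: 36 × 9.8 = 352.8 N down at 1.8 m → arm 1.8 m, τ = 352.8 × 1.8 = 635 N·m clockwise.
Bucket of sand: 15 × 9.8 = 147 N down at 1.2 m → arm 1.2 m, τ = 147 × 1.2 = 176.4 N·m clockwise.
Total clockwise load moment = 811.4 N·m.
The cable tension T acts at 2.9 m; only its component perpendicular to the rod, T sinθ, produces torque. sinθ = h/√(h²+d²) = 5.8/√(5.8²+2.9²) = 0.8944.
Balancing moments: T × 2.9 × 0.8944 = 811.4, giving T = 811.4 / 2.594 = 313 N.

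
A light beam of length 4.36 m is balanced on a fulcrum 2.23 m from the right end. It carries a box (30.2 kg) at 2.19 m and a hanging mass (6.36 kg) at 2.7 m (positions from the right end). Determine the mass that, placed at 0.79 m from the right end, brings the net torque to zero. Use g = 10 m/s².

Sum moments about the fulcrum (at 2.23 m from the right end) (the support reaction has zero arm there).
Box: 30.2 × 10 = 302 N down at 2.19 m → arm 0.04 m, τ = 302 × 0.04 = 12.08 N·m clockwise.
Hanging mass: 6.36 × 10 = 63.6 N down at 2.7 m → arm 0.47 m, τ = 63.6 × 0.47 = 29.89 N·m counterclockwise.
Net moment of known loads = 17.81 N·m counterclockwise.
An unknown mass m at 0.79 m has arm 1.44 m; its moment is m·g·1.44 clockwise.
For rotational equilibrium, m × 10 × 1.44 = 17.81, so m = 17.81 / (10 × 1.44) = 1.24 kg.

m ≈ 1.24 kg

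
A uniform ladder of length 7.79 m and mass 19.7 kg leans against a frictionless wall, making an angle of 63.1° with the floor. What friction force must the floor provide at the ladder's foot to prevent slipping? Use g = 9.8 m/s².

Choose the foot of the ladder as the axis so the floor normal and friction both act there and drop out.
Ladder weight 19.7×9.8 = 193.1 N acts at 3.895 m along the ladder; its horizontal arm is 3.895·cos63.1° = 1.762 m → τ = 340.2 N·m clockwise.
Wall normal N acts horizontally at the top; its moment arm is the height L sinθ = 7.79·sin63.1° = 6.947 m, counterclockwise.
Setting net torque to zero: N × 6.947 = 340.2 → N = 49 N.
ΣFx = 0: friction at the foot balances the wall's push, so f = N_wall = 49 N.

f ≈ 49 N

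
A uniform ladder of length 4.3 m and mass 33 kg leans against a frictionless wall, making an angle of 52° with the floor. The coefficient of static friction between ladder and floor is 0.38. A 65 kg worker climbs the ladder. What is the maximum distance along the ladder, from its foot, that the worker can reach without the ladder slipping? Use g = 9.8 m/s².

Choose the foot of the ladder as the axis so the floor normal and friction both act there and drop out.
Ladder weight 33×9.8 = 323.4 N acts at 2.15 m along the ladder; its horizontal arm is 2.15·cos52° = 1.324 m → τ = 428.2 N·m clockwise.
Worker weight 65×9.8 = 637 N at distance d → arm d·cos52° → τ = 637·d·0.6157 clockwise.
Wall normal N at the top has arm L sinθ = 3.388 m counterclockwise, so Στ = 0 gives N·3.388 = 428.2 + 392.2·d.
ΣFy = 0 ⇒ N_floor = 960.4 N, so the maximum friction is μ_s·N_floor = 0.38×960.4 = 365 N. ΣFx = 0 ⇒ N_wall = f, so at the slipping point N = 365 N.
Substituting: 365×3.388 = 428.2 + 392.2·d ⇒ d = (1237 − 428.2) / 392.2 = 2.06 m.

d ≈ 2.06 m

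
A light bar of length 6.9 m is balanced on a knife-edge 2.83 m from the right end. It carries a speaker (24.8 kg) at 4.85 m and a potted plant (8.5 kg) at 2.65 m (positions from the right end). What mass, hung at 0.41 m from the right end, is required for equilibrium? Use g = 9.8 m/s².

Choose the knife-edge (at 2.83 m from the right end) as the axis so the support reaction has zero arm there.
Speaker: 24.8 × 9.8 = 243 N down at 4.85 m → arm 2.02 m, τ = 243 × 2.02 = 490.9 N·m counterclockwise.
Potted plant: 8.5 × 9.8 = 83.3 N down at 2.65 m → arm 0.18 m, τ = 83.3 × 0.18 = 14.99 N·m clockwise.
Net moment of known loads = 475.9 N·m counterclockwise.
An unknown mass m at 0.41 m has arm 2.42 m; its moment is m·g·2.42 clockwise.
Balancing moments: m × 9.8 × 2.42 = 475.9, giving m = 475.9 / (9.8 × 2.42) = 20.1 kg.

m ≈ 20.1 kg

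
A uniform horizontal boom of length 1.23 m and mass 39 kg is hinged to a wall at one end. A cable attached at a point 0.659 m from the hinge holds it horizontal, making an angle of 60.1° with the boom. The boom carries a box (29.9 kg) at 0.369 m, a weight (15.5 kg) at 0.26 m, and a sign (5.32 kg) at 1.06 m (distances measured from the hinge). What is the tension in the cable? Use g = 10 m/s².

T ≈ 782 N

Choose the hinge as the axis so the unknown hinge reaction has zero arm there.
Beam weight: 39 × 10 = 390 N down at 0.615 m → arm 0.615 m, τ = 390 × 0.615 = 239.8 N·m clockwise.
Box: 29.9 × 10 = 299 N down at 0.369 m → arm 0.369 m, τ = 299 × 0.369 = 110.3 N·m clockwise.
Weight: 15.5 × 10 = 155 N down at 0.26 m → arm 0.26 m, τ = 155 × 0.26 = 40.3 N·m clockwise.
Sign: 5.32 × 10 = 53.2 N down at 1.06 m → arm 1.06 m, τ = 53.2 × 1.06 = 56.39 N·m clockwise.
Total clockwise load moment = 446.8 N·m.
The cable tension T acts at 0.659 m; only its component perpendicular to the boom, T sinθ, produces torque. sin 60.1° = 0.8669.
Στ = 0 ⇒ T × 0.659 × 0.8669 = 446.8 ⇒ T = 446.8 / 0.5713 = 782 N.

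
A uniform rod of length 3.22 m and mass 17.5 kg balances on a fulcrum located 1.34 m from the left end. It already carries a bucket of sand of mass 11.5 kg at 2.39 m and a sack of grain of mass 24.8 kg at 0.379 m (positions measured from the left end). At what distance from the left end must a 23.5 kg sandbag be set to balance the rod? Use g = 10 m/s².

x ≈ 1.64 m from the left end

Sum moments about the fulcrum (at 1.34 m from the left end) (the support reaction has zero arm there).
Beam weight: 17.5 × 10 = 175 N down at 1.61 m → arm 0.27 m, τ = 175 × 0.27 = 47.25 N·m clockwise.
Bucket of sand: 11.5 × 10 = 115 N down at 2.39 m → arm 1.05 m, τ = 115 × 1.05 = 120.8 N·m clockwise.
Sack of grain: 24.8 × 10 = 248 N down at 0.379 m → arm 0.961 m, τ = 248 × 0.961 = 238.3 N·m counterclockwise.
Net moment of existing loads = 70.25 N·m counterclockwise.
The sandbag weighs 23.5 × 10 = 235 N and must supply an equal clockwise moment, so its lever arm about the fulcrum is 70.25 / 235 = 0.299 m.
That puts it at 1.34 + 0.299 = 1.64 m from the left end.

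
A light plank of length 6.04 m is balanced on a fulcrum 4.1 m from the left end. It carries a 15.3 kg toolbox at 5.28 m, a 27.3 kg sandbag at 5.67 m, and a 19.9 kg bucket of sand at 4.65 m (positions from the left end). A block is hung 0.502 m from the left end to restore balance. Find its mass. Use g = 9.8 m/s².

Sum moments about the fulcrum (at 4.1 m from the left end) (the support reaction has zero arm there).
Toolbox: 15.3 × 9.8 = 149.9 N down at 5.28 m → arm 1.18 m, τ = 149.9 × 1.18 = 176.9 N·m clockwise.
Sandbag: 27.3 × 9.8 = 267.5 N down at 5.67 m → arm 1.57 m, τ = 267.5 × 1.57 = 420 N·m clockwise.
Bucket of sand: 19.9 × 9.8 = 195 N down at 4.65 m → arm 0.55 m, τ = 195 × 0.55 = 107.3 N·m clockwise.
Net moment of known loads = 704.2 N·m clockwise.
An unknown mass m at 0.502 m has arm 3.598 m; its moment is m·g·3.598 counterclockwise.
For rotational equilibrium, m × 9.8 × 3.598 = 704.2, so m = 704.2 / (9.8 × 3.598) = 20 kg.

m ≈ 20 kg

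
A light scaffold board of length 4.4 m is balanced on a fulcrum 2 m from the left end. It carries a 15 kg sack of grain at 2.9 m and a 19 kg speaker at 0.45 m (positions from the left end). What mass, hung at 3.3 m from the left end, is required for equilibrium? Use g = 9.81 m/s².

m ≈ 12.3 kg

About the fulcrum (at 2 m from the left end):
Sack of grain: 15 × 9.81 = 147.2 N down at 2.9 m → arm 0.9 m, τ = 147.2 × 0.9 = 132.5 N·m clockwise.
Speaker: 19 × 9.81 = 186.4 N down at 0.45 m → arm 1.55 m, τ = 186.4 × 1.55 = 288.9 N·m counterclockwise.
Net moment of known loads = 156.4 N·m counterclockwise.
An unknown mass m at 3.3 m has arm 1.3 m; its moment is m·g·1.3 clockwise.
Στ = 0 ⇒ m × 9.81 × 1.3 = 156.4 ⇒ m = 156.4 / (9.81 × 1.3) = 12.3 kg.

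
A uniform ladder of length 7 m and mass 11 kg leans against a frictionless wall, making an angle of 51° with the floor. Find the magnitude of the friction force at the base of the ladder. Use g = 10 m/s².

f ≈ 44.5 N

Take moments about the foot of the ladder.
Ladder weight 11×10 = 110 N acts at 3.5 m along the ladder; its horizontal arm is 3.5·cos51° = 2.203 m → τ = 242.3 N·m clockwise.
Wall normal N acts horizontally at the top; its moment arm is the height L sinθ = 7·sin51° = 5.44 m, counterclockwise.
Στ = 0 ⇒ N × 5.44 = 242.3 ⇒ N = 44.5 N.
ΣFx = 0: friction at the foot balances the wall's push, so f = N_wall = 44.5 N.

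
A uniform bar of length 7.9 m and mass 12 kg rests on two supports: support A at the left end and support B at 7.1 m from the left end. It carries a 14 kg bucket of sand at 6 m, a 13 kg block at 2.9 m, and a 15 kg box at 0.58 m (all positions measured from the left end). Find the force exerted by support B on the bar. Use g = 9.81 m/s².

Choose support A as the axis so its reaction then has zero moment arm.
Beam weight: 12 × 9.81 = 117.7 N down at 3.95 m → arm 3.95 m, τ = 117.7 × 3.95 = 464.9 N·m clockwise.
Bucket of sand: 14 × 9.81 = 137.3 N down at 6 m → arm 6 m, τ = 137.3 × 6 = 823.8 N·m clockwise.
Block: 13 × 9.81 = 127.5 N down at 2.9 m → arm 2.9 m, τ = 127.5 × 2.9 = 369.8 N·m clockwise.
Box: 15 × 9.81 = 147.2 N down at 0.58 m → arm 0.58 m, τ = 147.2 × 0.58 = 85.38 N·m clockwise.
Net load moment about support A = 1744 N·m clockwise.
Reaction R at support B is upward at 7.1 m, arm 7.1 m → moment R × 7.1 counterclockwise.
For rotational equilibrium, R × 7.1 = 1744, so R = 246 N.

R_B ≈ 246 N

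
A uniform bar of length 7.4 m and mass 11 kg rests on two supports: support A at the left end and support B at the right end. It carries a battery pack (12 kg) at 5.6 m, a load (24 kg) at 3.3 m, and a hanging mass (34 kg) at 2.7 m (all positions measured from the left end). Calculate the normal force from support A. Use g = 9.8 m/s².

Taking torques about support B:
Beam weight: 11 × 9.8 = 107.8 N down at 3.7 m → arm 3.7 m, τ = 107.8 × 3.7 = 398.9 N·m counterclockwise.
Battery pack: 12 × 9.8 = 117.6 N down at 5.6 m → arm 1.8 m, τ = 117.6 × 1.8 = 211.7 N·m counterclockwise.
Load: 24 × 9.8 = 235.2 N down at 3.3 m → arm 4.1 m, τ = 235.2 × 4.1 = 964.3 N·m counterclockwise.
Hanging mass: 34 × 9.8 = 333.2 N down at 2.7 m → arm 4.7 m, τ = 333.2 × 4.7 = 1566 N·m counterclockwise.
Net load moment about support B = 3141 N·m counterclockwise.
Reaction R at support A is upward at 0 m, arm 7.4 m → moment R × 7.4 clockwise.
For rotational equilibrium, R × 7.4 = 3141, so R = 424 N.

R_A ≈ 424 N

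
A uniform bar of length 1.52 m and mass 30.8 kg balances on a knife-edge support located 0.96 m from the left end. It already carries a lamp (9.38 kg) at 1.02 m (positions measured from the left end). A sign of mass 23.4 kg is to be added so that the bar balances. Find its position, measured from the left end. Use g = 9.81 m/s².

x ≈ 1.2 m from the left end

Take moments about the knife-edge support (at 0.96 m from the left end).
Beam weight: 30.8 × 9.81 = 302.1 N down at 0.76 m → arm 0.2 m, τ = 302.1 × 0.2 = 60.42 N·m counterclockwise.
Lamp: 9.38 × 9.81 = 92.02 N down at 1.02 m → arm 0.06 m, τ = 92.02 × 0.06 = 5.521 N·m clockwise.
Net moment of existing loads = 54.9 N·m counterclockwise.
The sign weighs 23.4 × 9.81 = 229.6 N and must supply an equal clockwise moment, so its lever arm about the knife-edge support is 54.9 / 229.6 = 0.239 m.
That puts it at 0.96 + 0.239 = 1.2 m from the left end.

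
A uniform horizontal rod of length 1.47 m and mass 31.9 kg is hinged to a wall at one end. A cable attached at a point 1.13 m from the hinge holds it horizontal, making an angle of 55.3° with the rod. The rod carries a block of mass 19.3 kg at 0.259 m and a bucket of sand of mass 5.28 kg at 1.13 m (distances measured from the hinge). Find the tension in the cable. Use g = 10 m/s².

Choose the hinge as the axis so the unknown hinge reaction has zero arm there.
Beam weight: 31.9 × 10 = 319 N down at 0.735 m → arm 0.735 m, τ = 319 × 0.735 = 234.5 N·m clockwise.
Block: 19.3 × 10 = 193 N down at 0.259 m → arm 0.259 m, τ = 193 × 0.259 = 49.99 N·m clockwise.
Bucket of sand: 5.28 × 10 = 52.8 N down at 1.13 m → arm 1.13 m, τ = 52.8 × 1.13 = 59.66 N·m clockwise.
Total clockwise load moment = 344.1 N·m.
The cable tension T acts at 1.13 m; only its component perpendicular to the rod, T sinθ, produces torque. sin 55.3° = 0.8221.
Στ = 0 ⇒ T × 1.13 × 0.8221 = 344.1 ⇒ T = 344.1 / 0.929 = 370 N.

T ≈ 370 N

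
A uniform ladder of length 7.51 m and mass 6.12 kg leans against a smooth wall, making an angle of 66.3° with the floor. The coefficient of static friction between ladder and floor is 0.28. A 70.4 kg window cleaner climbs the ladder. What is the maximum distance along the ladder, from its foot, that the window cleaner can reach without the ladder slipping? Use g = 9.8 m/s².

Taking torques about the foot of the ladder:
Ladder weight 6.12×9.8 = 59.98 N acts at 3.755 m along the ladder; its horizontal arm is 3.755·cos66.3° = 1.509 m → τ = 90.51 N·m clockwise.
Window cleaner weight 70.4×9.8 = 689.9 N at distance d → arm d·cos66.3° → τ = 689.9·d·0.4019 clockwise.
Wall normal N at the top has arm L sinθ = 6.877 m counterclockwise, so Στ = 0 gives N·6.877 = 90.51 + 277.3·d.
ΣFy = 0 ⇒ N_floor = 749.9 N, so the maximum friction is μ_s·N_floor = 0.28×749.9 = 210 N. ΣFx = 0 ⇒ N_wall = f, so at the slipping point N = 210 N.
Substituting: 210×6.877 = 90.51 + 277.3·d ⇒ d = (1444 − 90.51) / 277.3 = 4.88 m.

d ≈ 4.88 m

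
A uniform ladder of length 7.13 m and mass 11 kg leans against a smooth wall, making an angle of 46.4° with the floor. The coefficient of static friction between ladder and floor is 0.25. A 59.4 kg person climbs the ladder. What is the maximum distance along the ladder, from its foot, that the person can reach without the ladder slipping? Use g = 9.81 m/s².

Choose the foot of the ladder as the axis so the floor normal and friction both act there and drop out.
Ladder weight 11×9.81 = 107.9 N acts at 3.565 m along the ladder; its horizontal arm is 3.565·cos46.4° = 2.458 m → τ = 265.2 N·m clockwise.
Person weight 59.4×9.81 = 582.7 N at distance d → arm d·cos46.4° → τ = 582.7·d·0.6896 clockwise.
Wall normal N at the top has arm L sinθ = 5.163 m counterclockwise, so Στ = 0 gives N·5.163 = 265.2 + 401.8·d.
ΣFy = 0 ⇒ N_floor = 690.6 N, so the maximum friction is μ_s·N_floor = 0.25×690.6 = 172.7 N. ΣFx = 0 ⇒ N_wall = f, so at the slipping point N = 172.7 N.
Substituting: 172.7×5.163 = 265.2 + 401.8·d ⇒ d = (891.7 − 265.2) / 401.8 = 1.56 m.

d ≈ 1.56 m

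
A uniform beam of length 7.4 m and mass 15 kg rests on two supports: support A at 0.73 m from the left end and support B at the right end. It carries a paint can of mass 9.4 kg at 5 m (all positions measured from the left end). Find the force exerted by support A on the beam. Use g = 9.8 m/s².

Sum moments about support B (its reaction then has zero moment arm).
Beam weight: 15 × 9.8 = 147 N down at 3.7 m → arm 3.7 m, τ = 147 × 3.7 = 543.9 N·m counterclockwise.
Paint can: 9.4 × 9.8 = 92.12 N down at 5 m → arm 2.4 m, τ = 92.12 × 2.4 = 221.1 N·m counterclockwise.
Net load moment about support B = 765 N·m counterclockwise.
Reaction R at support A is upward at 0.73 m, arm 6.67 m → moment R × 6.67 clockwise.
Setting net torque to zero: R × 6.67 = 765 → R = 115 N.

R_A ≈ 115 N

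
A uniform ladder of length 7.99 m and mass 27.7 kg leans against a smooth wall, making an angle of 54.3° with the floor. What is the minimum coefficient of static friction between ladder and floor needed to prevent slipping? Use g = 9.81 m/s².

μ_min ≈ 0.359

About the foot of the ladder:
Ladder weight 27.7×9.81 = 271.7 N acts at 3.995 m along the ladder; its horizontal arm is 3.995·cos54.3° = 2.331 m → τ = 633.3 N·m clockwise.
Wall normal N acts horizontally at the top; its moment arm is the height L sinθ = 7.99·sin54.3° = 6.489 m, counterclockwise.
For rotational equilibrium, N × 6.489 = 633.3, so N = 97.6 N.
ΣFx = 0 ⇒ f = N_wall = 97.6 N. ΣFy = 0 ⇒ N_floor = 271.7 N.
μ_min = f / N_floor = 97.6 / 271.7 = 0.359.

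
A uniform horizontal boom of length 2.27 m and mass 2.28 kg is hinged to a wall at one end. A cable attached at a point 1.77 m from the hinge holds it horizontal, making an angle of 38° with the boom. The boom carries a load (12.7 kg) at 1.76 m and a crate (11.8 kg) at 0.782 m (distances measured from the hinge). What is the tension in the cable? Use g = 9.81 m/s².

Choose the hinge as the axis so the unknown hinge reaction has zero arm there.
Beam weight: 2.28 × 9.81 = 22.37 N down at 1.135 m → arm 1.135 m, τ = 22.37 × 1.135 = 25.39 N·m clockwise.
Load: 12.7 × 9.81 = 124.6 N down at 1.76 m → arm 1.76 m, τ = 124.6 × 1.76 = 219.3 N·m clockwise.
Crate: 11.8 × 9.81 = 115.8 N down at 0.782 m → arm 0.782 m, τ = 115.8 × 0.782 = 90.56 N·m clockwise.
Total clockwise load moment = 335.2 N·m.
The cable tension T acts at 1.77 m; only its component perpendicular to the boom, T sinθ, produces torque. sin 38° = 0.6157.
Στ = 0 ⇒ T × 1.77 × 0.6157 = 335.2 ⇒ T = 335.2 / 1.09 = 308 N.

T ≈ 308 N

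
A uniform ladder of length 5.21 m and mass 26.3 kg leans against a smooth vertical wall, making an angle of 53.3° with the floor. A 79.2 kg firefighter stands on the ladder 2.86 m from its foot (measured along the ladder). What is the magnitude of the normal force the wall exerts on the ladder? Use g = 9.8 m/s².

N_wall ≈ 414 N

Take moments about the foot of the ladder.
Ladder weight 26.3×9.8 = 257.7 N acts at 2.605 m along the ladder; its horizontal arm is 2.605·cos53.3° = 1.557 m → τ = 401.2 N·m clockwise.
Firefighter: 79.2×9.8 = 776.2 N at 2.86 m → arm 1.709 m → τ = 1327 N·m clockwise.
Wall normal N acts horizontally at the top; its moment arm is the height L sinθ = 5.21·sin53.3° = 4.177 m, counterclockwise.
Balancing moments: N × 4.177 = 1728, giving N = 414 N.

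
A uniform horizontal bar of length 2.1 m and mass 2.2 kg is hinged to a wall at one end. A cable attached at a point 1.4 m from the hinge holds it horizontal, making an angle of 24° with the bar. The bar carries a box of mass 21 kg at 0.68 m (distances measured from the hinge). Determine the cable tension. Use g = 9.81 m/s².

T ≈ 286 N

Taking torques about the hinge:
Beam weight: 2.2 × 9.81 = 21.58 N down at 1.05 m → arm 1.05 m, τ = 21.58 × 1.05 = 22.66 N·m clockwise.
Box: 21 × 9.81 = 206 N down at 0.68 m → arm 0.68 m, τ = 206 × 0.68 = 140.1 N·m clockwise.
Total clockwise load moment = 162.8 N·m.
The cable tension T acts at 1.4 m; only its component perpendicular to the bar, T sinθ, produces torque. sin 24° = 0.4067.
For rotational equilibrium, T × 1.4 × 0.4067 = 162.8, so T = 162.8 / 0.5694 = 286 N.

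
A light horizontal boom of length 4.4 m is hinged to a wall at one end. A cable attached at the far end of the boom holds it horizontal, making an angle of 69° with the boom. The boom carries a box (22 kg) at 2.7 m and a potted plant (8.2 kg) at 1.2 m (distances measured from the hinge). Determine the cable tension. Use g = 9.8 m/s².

T ≈ 165 N

Taking torques about the hinge:
Box: 22 × 9.8 = 215.6 N down at 2.7 m → arm 2.7 m, τ = 215.6 × 2.7 = 582.1 N·m clockwise.
Potted plant: 8.2 × 9.8 = 80.36 N down at 1.2 m → arm 1.2 m, τ = 80.36 × 1.2 = 96.43 N·m clockwise.
Total clockwise load moment = 678.5 N·m.
The cable tension T acts at 4.4 m; only its component perpendicular to the boom, T sinθ, produces torque. sin 69° = 0.9336.
Στ = 0 ⇒ T × 4.4 × 0.9336 = 678.5 ⇒ T = 678.5 / 4.108 = 165 N.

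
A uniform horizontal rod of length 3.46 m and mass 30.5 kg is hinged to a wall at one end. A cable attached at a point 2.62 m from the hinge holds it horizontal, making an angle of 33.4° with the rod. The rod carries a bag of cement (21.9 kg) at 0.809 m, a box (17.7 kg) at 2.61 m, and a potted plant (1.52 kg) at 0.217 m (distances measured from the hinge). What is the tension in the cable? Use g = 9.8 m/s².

Choose the hinge as the axis so the unknown hinge reaction has zero arm there.
Beam weight: 30.5 × 9.8 = 298.9 N down at 1.73 m → arm 1.73 m, τ = 298.9 × 1.73 = 517.1 N·m clockwise.
Bag of cement: 21.9 × 9.8 = 214.6 N down at 0.809 m → arm 0.809 m, τ = 214.6 × 0.809 = 173.6 N·m clockwise.
Box: 17.7 × 9.8 = 173.5 N down at 2.61 m → arm 2.61 m, τ = 173.5 × 2.61 = 452.8 N·m clockwise.
Potted plant: 1.52 × 9.8 = 14.9 N down at 0.217 m → arm 0.217 m, τ = 14.9 × 0.217 = 3.233 N·m clockwise.
Total clockwise load moment = 1147 N·m.
The cable tension T acts at 2.62 m; only its component perpendicular to the rod, T sinθ, produces torque. sin 33.4° = 0.5505.
For rotational equilibrium, T × 2.62 × 0.5505 = 1147, so T = 1147 / 1.442 = 795 N.

T ≈ 795 N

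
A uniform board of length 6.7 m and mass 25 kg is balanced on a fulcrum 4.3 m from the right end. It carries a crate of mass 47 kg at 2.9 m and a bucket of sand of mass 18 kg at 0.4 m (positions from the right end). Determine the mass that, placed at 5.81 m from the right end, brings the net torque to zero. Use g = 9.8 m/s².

Taking torques about the fulcrum (at 4.3 m from the right end):
Beam weight: 25 × 9.8 = 245 N down at 3.35 m → arm 0.95 m, τ = 245 × 0.95 = 232.8 N·m clockwise.
Crate: 47 × 9.8 = 460.6 N down at 2.9 m → arm 1.4 m, τ = 460.6 × 1.4 = 644.8 N·m clockwise.
Bucket of sand: 18 × 9.8 = 176.4 N down at 0.4 m → arm 3.9 m, τ = 176.4 × 3.9 = 688 N·m clockwise.
Net moment of known loads = 1566 N·m clockwise.
An unknown mass m at 5.81 m has arm 1.51 m; its moment is m·g·1.51 counterclockwise.
Setting net torque to zero: m × 9.8 × 1.51 = 1566 → m = 1566 / (9.8 × 1.51) = 106 kg.

m ≈ 106 kg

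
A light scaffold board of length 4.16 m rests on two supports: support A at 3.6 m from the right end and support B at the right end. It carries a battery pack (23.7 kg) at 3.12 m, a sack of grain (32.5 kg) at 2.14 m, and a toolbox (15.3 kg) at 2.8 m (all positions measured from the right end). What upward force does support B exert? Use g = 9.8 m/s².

About support A:
Battery pack: 23.7 × 9.8 = 232.3 N down at 3.12 m → arm 0.48 m, τ = 232.3 × 0.48 = 111.5 N·m clockwise.
Sack of grain: 32.5 × 9.8 = 318.5 N down at 2.14 m → arm 1.46 m, τ = 318.5 × 1.46 = 465 N·m clockwise.
Toolbox: 15.3 × 9.8 = 149.9 N down at 2.8 m → arm 0.8 m, τ = 149.9 × 0.8 = 119.9 N·m clockwise.
Net load moment about support A = 696.4 N·m clockwise.
Reaction R at support B is upward at 0 m, arm 3.6 m → moment R × 3.6 counterclockwise.
Setting net torque to zero: R × 3.6 = 696.4 → R = 193 N.

R_B ≈ 193 N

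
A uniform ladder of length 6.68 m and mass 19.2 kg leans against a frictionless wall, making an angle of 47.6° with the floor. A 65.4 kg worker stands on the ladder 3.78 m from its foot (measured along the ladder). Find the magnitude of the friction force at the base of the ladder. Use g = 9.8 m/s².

Take moments about the foot of the ladder.
Ladder weight 19.2×9.8 = 188.2 N acts at 3.34 m along the ladder; its horizontal arm is 3.34·cos47.6° = 2.252 m → τ = 423.8 N·m clockwise.
Worker: 65.4×9.8 = 640.9 N at 3.78 m → arm 2.549 m → τ = 1634 N·m clockwise.
Wall normal N acts horizontally at the top; its moment arm is the height L sinθ = 6.68·sin47.6° = 4.933 m, counterclockwise.
For rotational equilibrium, N × 4.933 = 2058, so N = 417 N.
ΣFx = 0: friction at the foot balances the wall's push, so f = N_wall = 417 N.

f ≈ 417 N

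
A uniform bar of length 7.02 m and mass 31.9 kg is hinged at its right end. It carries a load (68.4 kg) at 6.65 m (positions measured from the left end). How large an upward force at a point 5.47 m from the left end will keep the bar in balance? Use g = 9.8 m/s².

About the right end:
Beam weight: 31.9 × 9.8 = 312.6 N down at 3.51 m → arm 3.51 m, τ = 312.6 × 3.51 = 1097 N·m counterclockwise.
Load: 68.4 × 9.8 = 670.3 N down at 6.65 m → arm 0.37 m, τ = 670.3 × 0.37 = 248 N·m counterclockwise.
Net moment of the loads = 1345 N·m counterclockwise.
The upward force F acts at a point 5.47 m from the left end, arm 1.55 m, giving F × 1.55 clockwise.
For rotational equilibrium, F × 1.55 = 1345, so F = 1345 / 1.55 = 868 N.

F ≈ 868 N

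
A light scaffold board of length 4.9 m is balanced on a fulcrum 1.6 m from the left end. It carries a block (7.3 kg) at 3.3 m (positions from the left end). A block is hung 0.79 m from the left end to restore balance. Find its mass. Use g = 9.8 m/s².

Taking torques about the fulcrum (at 1.6 m from the left end):
Block: 7.3 × 9.8 = 71.54 N down at 3.3 m → arm 1.7 m, τ = 71.54 × 1.7 = 121.6 N·m clockwise.
Net moment of known loads = 121.6 N·m clockwise.
An unknown mass m at 0.79 m has arm 0.81 m; its moment is m·g·0.81 counterclockwise.
Στ = 0 ⇒ m × 9.8 × 0.81 = 121.6 ⇒ m = 121.6 / (9.8 × 0.81) = 15.3 kg.

m ≈ 15.3 kg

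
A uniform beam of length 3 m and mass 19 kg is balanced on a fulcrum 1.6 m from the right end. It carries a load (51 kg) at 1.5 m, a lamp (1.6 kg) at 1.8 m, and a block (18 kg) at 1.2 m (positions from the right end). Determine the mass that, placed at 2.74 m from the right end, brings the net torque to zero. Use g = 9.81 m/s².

m ≈ 12.2 kg

Taking torques about the fulcrum (at 1.6 m from the right end):
Beam weight: 19 × 9.81 = 186.4 N down at 1.5 m → arm 0.1 m, τ = 186.4 × 0.1 = 18.64 N·m clockwise.
Load: 51 × 9.81 = 500.3 N down at 1.5 m → arm 0.1 m, τ = 500.3 × 0.1 = 50.03 N·m clockwise.
Lamp: 1.6 × 9.81 = 15.7 N down at 1.8 m → arm 0.2 m, τ = 15.7 × 0.2 = 3.14 N·m counterclockwise.
Block: 18 × 9.81 = 176.6 N down at 1.2 m → arm 0.4 m, τ = 176.6 × 0.4 = 70.64 N·m clockwise.
Net moment of known loads = 136.2 N·m clockwise.
An unknown mass m at 2.74 m has arm 1.14 m; its moment is m·g·1.14 counterclockwise.
Στ = 0 ⇒ m × 9.81 × 1.14 = 136.2 ⇒ m = 136.2 / (9.81 × 1.14) = 12.2 kg.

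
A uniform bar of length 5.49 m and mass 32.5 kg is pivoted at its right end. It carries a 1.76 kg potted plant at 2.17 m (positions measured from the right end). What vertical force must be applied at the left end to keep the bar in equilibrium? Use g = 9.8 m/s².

F ≈ 166 N

Taking torques about the right end:
Beam weight: 32.5 × 9.8 = 318.5 N down at 2.745 m → arm 2.745 m, τ = 318.5 × 2.745 = 874.3 N·m counterclockwise.
Potted plant: 1.76 × 9.8 = 17.25 N down at 2.17 m → arm 2.17 m, τ = 17.25 × 2.17 = 37.43 N·m counterclockwise.
Net moment of the loads = 911.7 N·m counterclockwise.
The upward force F acts at the left end, arm 5.49 m, giving F × 5.49 clockwise.
Setting net torque to zero: F × 5.49 = 911.7 → F = 911.7 / 5.49 = 166 N.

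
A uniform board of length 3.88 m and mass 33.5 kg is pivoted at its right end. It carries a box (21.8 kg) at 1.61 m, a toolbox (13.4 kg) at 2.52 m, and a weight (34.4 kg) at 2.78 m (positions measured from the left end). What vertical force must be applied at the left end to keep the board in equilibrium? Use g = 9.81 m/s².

F ≈ 431 N

Take moments about the right end.
Beam weight: 33.5 × 9.81 = 328.6 N down at 1.94 m → arm 1.94 m, τ = 328.6 × 1.94 = 637.5 N·m counterclockwise.
Box: 21.8 × 9.81 = 213.9 N down at 1.61 m → arm 2.27 m, τ = 213.9 × 2.27 = 485.6 N·m counterclockwise.
Toolbox: 13.4 × 9.81 = 131.5 N down at 2.52 m → arm 1.36 m, τ = 131.5 × 1.36 = 178.8 N·m counterclockwise.
Weight: 34.4 × 9.81 = 337.5 N down at 2.78 m → arm 1.1 m, τ = 337.5 × 1.1 = 371.3 N·m counterclockwise.
Net moment of the loads = 1673 N·m counterclockwise.
The upward force F acts at the left end, arm 3.88 m, giving F × 3.88 clockwise.
Balancing moments: F × 3.88 = 1673, giving F = 1673 / 3.88 = 431 N.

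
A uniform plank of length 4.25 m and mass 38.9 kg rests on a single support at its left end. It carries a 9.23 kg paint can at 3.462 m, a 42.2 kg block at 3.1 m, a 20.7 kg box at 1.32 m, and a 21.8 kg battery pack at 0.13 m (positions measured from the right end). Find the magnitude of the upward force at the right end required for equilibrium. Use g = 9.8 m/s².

F ≈ 666 N

Sum moments about the left end (the unknown pivot reaction has zero arm there).
Beam weight: 38.9 × 9.8 = 381.2 N down at 2.125 m → arm 2.125 m, τ = 381.2 × 2.125 = 810 N·m clockwise.
Paint can: 9.23 × 9.8 = 90.45 N down at 3.462 m → arm 0.788 m, τ = 90.45 × 0.788 = 71.27 N·m clockwise.
Block: 42.2 × 9.8 = 413.6 N down at 3.1 m → arm 1.15 m, τ = 413.6 × 1.15 = 475.6 N·m clockwise.
Box: 20.7 × 9.8 = 202.9 N down at 1.32 m → arm 2.93 m, τ = 202.9 × 2.93 = 594.5 N·m clockwise.
Battery pack: 21.8 × 9.8 = 213.6 N down at 0.13 m → arm 4.12 m, τ = 213.6 × 4.12 = 880 N·m clockwise.
Net moment of the loads = 2831 N·m clockwise.
The upward force F acts at the right end, arm 4.25 m, giving F × 4.25 counterclockwise.
Balancing moments: F × 4.25 = 2831, giving F = 2831 / 4.25 = 666 N.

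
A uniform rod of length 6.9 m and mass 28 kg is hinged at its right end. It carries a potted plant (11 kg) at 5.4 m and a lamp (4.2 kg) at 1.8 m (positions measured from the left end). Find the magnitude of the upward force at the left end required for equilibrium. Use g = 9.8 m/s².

F ≈ 191 N

Taking torques about the right end:
Beam weight: 28 × 9.8 = 274.4 N down at 3.45 m → arm 3.45 m, τ = 274.4 × 3.45 = 946.7 N·m counterclockwise.
Potted plant: 11 × 9.8 = 107.8 N down at 5.4 m → arm 1.5 m, τ = 107.8 × 1.5 = 161.7 N·m counterclockwise.
Lamp: 4.2 × 9.8 = 41.16 N down at 1.8 m → arm 5.1 m, τ = 41.16 × 5.1 = 209.9 N·m counterclockwise.
Net moment of the loads = 1318 N·m counterclockwise.
The upward force F acts at the left end, arm 6.9 m, giving F × 6.9 clockwise.
For rotational equilibrium, F × 6.9 = 1318, so F = 1318 / 6.9 = 191 N.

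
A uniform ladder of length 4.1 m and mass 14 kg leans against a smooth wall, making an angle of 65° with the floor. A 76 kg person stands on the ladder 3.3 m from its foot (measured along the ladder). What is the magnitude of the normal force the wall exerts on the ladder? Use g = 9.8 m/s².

N_wall ≈ 312 N

Take moments about the foot of the ladder.
Ladder weight 14×9.8 = 137.2 N acts at 2.05 m along the ladder; its horizontal arm is 2.05·cos65° = 0.8664 m → τ = 118.9 N·m clockwise.
Person: 76×9.8 = 744.8 N at 3.3 m → arm 1.395 m → τ = 1039 N·m clockwise.
Wall normal N acts horizontally at the top; its moment arm is the height L sinθ = 4.1·sin65° = 3.716 m, counterclockwise.
Στ = 0 ⇒ N × 3.716 = 1158 ⇒ N = 312 N.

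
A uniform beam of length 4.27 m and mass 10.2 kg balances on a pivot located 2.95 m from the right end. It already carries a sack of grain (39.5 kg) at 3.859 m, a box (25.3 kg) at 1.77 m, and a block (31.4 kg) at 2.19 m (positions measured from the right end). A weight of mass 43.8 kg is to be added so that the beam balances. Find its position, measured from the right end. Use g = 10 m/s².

x ≈ 3.55 m from the right end

About the pivot (at 2.95 m from the right end):
Beam weight: 10.2 × 10 = 102 N down at 2.135 m → arm 0.815 m, τ = 102 × 0.815 = 83.13 N·m clockwise.
Sack of grain: 39.5 × 10 = 395 N down at 3.859 m → arm 0.909 m, τ = 395 × 0.909 = 359.1 N·m counterclockwise.
Box: 25.3 × 10 = 253 N down at 1.77 m → arm 1.18 m, τ = 253 × 1.18 = 298.5 N·m clockwise.
Block: 31.4 × 10 = 314 N down at 2.19 m → arm 0.76 m, τ = 314 × 0.76 = 238.6 N·m clockwise.
Net moment of existing loads = 261.1 N·m clockwise.
The weight weighs 43.8 × 10 = 438 N and must supply an equal counterclockwise moment, so its lever arm about the pivot is 261.1 / 438 = 0.596 m.
That puts it at 2.95 + 0.596 = 3.55 m from the right end.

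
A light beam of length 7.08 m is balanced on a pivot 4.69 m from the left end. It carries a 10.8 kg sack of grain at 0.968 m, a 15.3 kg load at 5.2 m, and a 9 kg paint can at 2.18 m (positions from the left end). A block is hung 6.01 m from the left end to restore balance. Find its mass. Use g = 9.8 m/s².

About the pivot (at 4.69 m from the left end):
Sack of grain: 10.8 × 9.8 = 105.8 N down at 0.968 m → arm 3.722 m, τ = 105.8 × 3.722 = 393.8 N·m counterclockwise.
Load: 15.3 × 9.8 = 149.9 N down at 5.2 m → arm 0.51 m, τ = 149.9 × 0.51 = 76.45 N·m clockwise.
Paint can: 9 × 9.8 = 88.2 N down at 2.18 m → arm 2.51 m, τ = 88.2 × 2.51 = 221.4 N·m counterclockwise.
Net moment of known loads = 538.8 N·m counterclockwise.
An unknown mass m at 6.01 m has arm 1.32 m; its moment is m·g·1.32 clockwise.
Balancing moments: m × 9.8 × 1.32 = 538.8, giving m = 538.8 / (9.8 × 1.32) = 41.7 kg.

m ≈ 41.7 kg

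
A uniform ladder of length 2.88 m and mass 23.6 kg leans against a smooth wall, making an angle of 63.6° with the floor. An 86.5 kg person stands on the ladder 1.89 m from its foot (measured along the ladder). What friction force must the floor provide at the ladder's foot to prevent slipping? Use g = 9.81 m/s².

Sum moments about the foot of the ladder (the floor normal and friction both act there and drop out).
Ladder weight 23.6×9.81 = 231.5 N acts at 1.44 m along the ladder; its horizontal arm is 1.44·cos63.6° = 0.6403 m → τ = 148.2 N·m clockwise.
Person: 86.5×9.81 = 848.6 N at 1.89 m → arm 0.8404 m → τ = 713.2 N·m clockwise.
Wall normal N acts horizontally at the top; its moment arm is the height L sinθ = 2.88·sin63.6° = 2.58 m, counterclockwise.
Balancing moments: N × 2.58 = 861.4, giving N = 334 N.
ΣFx = 0: friction at the foot balances the wall's push, so f = N_wall = 334 N.

f ≈ 334 N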